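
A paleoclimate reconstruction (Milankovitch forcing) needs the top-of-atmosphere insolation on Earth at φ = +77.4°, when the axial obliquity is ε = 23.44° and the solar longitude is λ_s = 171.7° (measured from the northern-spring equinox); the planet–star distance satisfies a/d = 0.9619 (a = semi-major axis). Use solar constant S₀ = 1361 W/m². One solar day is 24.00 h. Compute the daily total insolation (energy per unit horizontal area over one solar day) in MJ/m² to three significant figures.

10.8 MJ/m²

Solar declination: sin δ = sin ε · sin λ_s = sin 23.44° × sin 171.7° = 0.05742, so δ = +3.292°.
cos H₀ = −tan(+77.4°) tan(+3.292°) = -0.2573, H₀ = 1.8310 rad.
Bracket: H₀ sin φ sin δ + cos φ cos δ sin H₀ = 1.8310×0.97592×0.05742 + 0.21814×0.99835×0.96633 = 0.102604 + 0.210447 = 0.313051.
Inverse-square distance factor (a/d)² = 0.9619² = 0.925252.
Q̄ = (S₀/π) × 0.925252 × [bracket] = (1361/π) × 0.925252 × 0.313051 = 125.48 W/m².
Daily total = Q̄ × 24.00 h × 3600 s/h = 125.48 × 24.00 × 3600 / 10⁶ = 10.84 MJ/m².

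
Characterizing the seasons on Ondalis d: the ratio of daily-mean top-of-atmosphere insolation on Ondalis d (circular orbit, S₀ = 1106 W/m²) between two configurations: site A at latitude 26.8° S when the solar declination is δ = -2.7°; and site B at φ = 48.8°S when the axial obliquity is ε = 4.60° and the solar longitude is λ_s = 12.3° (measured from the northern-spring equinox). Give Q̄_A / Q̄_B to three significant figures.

Q̄_A / Q̄_B ≈ 1.45

— Configuration A (φ=-26.8°):
cos H₀ = −tan(-26.8°) tan(-2.700°) = -0.0238, H₀ = 1.5946 rad.
Bracket: H₀ sin φ sin δ + cos φ cos δ sin H₀ = 1.5946×-0.45088×-0.04711 + 0.89259×0.99889×0.99972 = 0.033871 + 0.891350 = 0.925221.
Q̄ = (S₀/π) × [bracket] = (1106/π) × 0.925221 = 325.72 W/m².
— Configuration B (φ=-48.8°):
Solar declination: sin δ = sin ε · sin λ_s = sin 4.60° × sin 12.3° = 0.01708, so δ = +0.979°.
cos H₀ = −tan(-48.8°) tan(+0.979°) = 0.0195, H₀ = 1.5513 rad.
Bracket: H₀ sin φ sin δ + cos φ cos δ sin H₀ = 1.5513×-0.75241×0.01708 + 0.65869×0.99985×0.99981 = -0.019936 + 0.658466 = 0.638530.
Q̄ = (S₀/π) × [bracket] = (1106/π) × 0.638530 = 224.79 W/m².
Ratio Q̄_A / Q̄_B = 325.72 / 224.79 = 1.449.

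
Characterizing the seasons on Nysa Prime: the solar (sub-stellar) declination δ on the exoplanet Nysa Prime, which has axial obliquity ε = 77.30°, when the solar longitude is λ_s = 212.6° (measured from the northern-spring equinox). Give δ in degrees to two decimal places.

sin δ = sin ε · sin λ_s = sin 77.30° × sin 212.6° = -0.525590.
δ = arcsin(-0.525590) = -31.71°.

δ = -31.71°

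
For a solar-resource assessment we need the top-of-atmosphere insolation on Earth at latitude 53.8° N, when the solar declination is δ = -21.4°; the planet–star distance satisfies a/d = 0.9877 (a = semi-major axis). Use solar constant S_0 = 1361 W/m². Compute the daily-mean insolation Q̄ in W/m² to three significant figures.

cos h₀ = −tan(+53.8°) tan(-21.400°) = 0.5355, h₀ = 1.0057 rad.
Bracket: h₀ sin ϕ sin δ + cos ϕ cos δ sin h₀ = 1.0057×0.80696×-0.36488 + 0.59061×0.93106×0.84456 = -0.296122 + 0.464418 = 0.168296.
Inverse-square distance factor (a/d)² = 0.9877² = 0.975551.
Q̄ = (S_0/π) × 0.975551 × [bracket] = (1361/π) × 0.975551 × 0.168296 = 71.13 W/m².

Q̄ ≈ 71.1 W/m²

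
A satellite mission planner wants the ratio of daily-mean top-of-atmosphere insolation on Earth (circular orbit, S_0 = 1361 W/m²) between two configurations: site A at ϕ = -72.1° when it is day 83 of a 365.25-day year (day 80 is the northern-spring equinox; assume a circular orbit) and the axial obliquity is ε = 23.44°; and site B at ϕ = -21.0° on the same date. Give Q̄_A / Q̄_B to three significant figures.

— Configuration A (ϕ=-72.1°):
Solar longitude: L_s = 360° × (83 − 80)/365.25 = 2.957°.
sin δ = sin 23.44° × sin 2.957° = 0.02052, so δ = +1.176°.
cos h₀ = −tan(-72.1°) tan(+1.176°) = 0.0635, h₀ = 1.5072 rad.
Bracket: h₀ sin ϕ sin δ + cos ϕ cos δ sin h₀ = 1.5072×-0.95159×0.02052 + 0.30736×0.99979×0.99798 = -0.029431 + 0.306675 = 0.277244.
Q̄ = (S_0/π) × [bracket] = (1361/π) × 0.277244 = 120.11 W/m².
— Configuration B (ϕ=-21.0°):
cos h₀ = −tan(-21.0°) tan(+1.176°) = 0.0079, h₀ = 1.5629 rad.
Bracket: h₀ sin ϕ sin δ + cos ϕ cos δ sin h₀ = 1.5629×-0.35837×0.02052 + 0.93358×0.99979×0.99997 = -0.011493 + 0.933356 = 0.921863.
Q̄ = (S_0/π) × [bracket] = (1361/π) × 0.921863 = 399.37 W/m².
Ratio Q̄_A / Q̄_B = 120.11 / 399.37 = 0.3007.

Q̄_A / Q̄_B ≈ 0.301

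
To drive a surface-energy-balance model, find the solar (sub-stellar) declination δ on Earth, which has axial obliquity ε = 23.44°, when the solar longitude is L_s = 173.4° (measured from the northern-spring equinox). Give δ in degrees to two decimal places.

sin δ = sin ε · sin L_s = sin 23.44° × sin 173.4° = 0.045721.
δ = arcsin(0.045721) = +2.62°.

δ = +2.62°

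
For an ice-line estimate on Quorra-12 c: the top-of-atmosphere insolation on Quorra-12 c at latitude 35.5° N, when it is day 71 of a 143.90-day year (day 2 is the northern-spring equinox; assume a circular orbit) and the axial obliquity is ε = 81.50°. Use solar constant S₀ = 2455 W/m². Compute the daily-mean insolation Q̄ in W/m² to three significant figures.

Solar longitude: λ_s = 360° × (71 − 2)/143.90 = 172.620°.
sin δ = sin 81.50° × sin 172.620° = 0.12704, so δ = +7.299°.
cos H₀ = −tan(+35.5°) tan(+7.299°) = -0.0914, H₀ = 1.6623 rad.
Bracket: H₀ sin φ sin δ + cos φ cos δ sin H₀ = 1.6623×0.58070×0.12704 + 0.81412×0.99190×0.99582 = 0.122631 + 0.804150 = 0.926781.
Q̄ = (S₀/π) × [bracket] = (2455/π) × 0.926781 = 724.2 W/m².

Q̄ ≈ 724 W/m²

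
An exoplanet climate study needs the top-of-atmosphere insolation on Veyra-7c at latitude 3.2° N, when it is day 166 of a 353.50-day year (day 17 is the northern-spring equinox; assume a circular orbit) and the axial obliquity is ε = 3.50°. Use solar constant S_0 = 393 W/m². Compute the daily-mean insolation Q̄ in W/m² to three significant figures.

Solar longitude: L_s = 360° × (166 − 17)/353.50 = 151.740°.
sin δ = sin 3.50° × sin 151.740° = 0.02891, so δ = +1.656°.
cos h₀ = −tan(+3.2°) tan(+1.656°) = -0.0016, h₀ = 1.5724 rad.
Bracket: h₀ sin ϕ sin δ + cos ϕ cos δ sin h₀ = 1.5724×0.05582×0.02891 + 0.99844×0.99958×1.00000 = 0.002537 + 0.998021 = 1.000558.
Q̄ = (S_0/π) × [bracket] = (393/π) × 1.000558 = 125.2 W/m².

Q̄ ≈ 125 W/m²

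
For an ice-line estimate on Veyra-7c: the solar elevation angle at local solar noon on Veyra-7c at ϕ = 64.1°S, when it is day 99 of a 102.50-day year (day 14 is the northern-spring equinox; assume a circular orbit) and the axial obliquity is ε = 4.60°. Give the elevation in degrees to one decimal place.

Solar longitude: L_s = 360° × (99 − 14)/102.50 = 298.537°.
sin δ = sin 4.60° × sin 298.537° = -0.07046, so δ = -4.040°.
At local noon the hour angle is zero, so the zenith angle equals |ϕ − δ| = |-64.1° − (-4.040°)| = 60.060°.
Elevation = 90° − 60.060° = 29.9°.

29.9°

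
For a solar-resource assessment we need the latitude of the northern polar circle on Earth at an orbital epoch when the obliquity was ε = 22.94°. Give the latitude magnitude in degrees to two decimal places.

67.06°

The polar circle is the lowest latitude that experiences at least one full rotation of continuous daylight at the northern-summer solstice; it lies at |φ| = 90° − ε = 90° − 22.94° = 67.06°.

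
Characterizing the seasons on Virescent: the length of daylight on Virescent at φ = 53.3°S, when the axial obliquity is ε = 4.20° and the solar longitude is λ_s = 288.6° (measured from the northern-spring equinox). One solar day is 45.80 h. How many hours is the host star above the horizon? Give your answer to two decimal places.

Solar declination: sin δ = sin ε · sin λ_s = sin 4.20° × sin 288.6° = -0.06941, so δ = -3.980°.
cos H₀ = −tan φ · tan δ = −tan(-53.3°) × tan(-3.980°) = -0.0933, so H₀ = 1.6643 rad = 95.36°.
Daylight = 2H₀/(2π) × 45.80 h = (1.6643/π) × 45.80 = 24.26 h.

24.26 h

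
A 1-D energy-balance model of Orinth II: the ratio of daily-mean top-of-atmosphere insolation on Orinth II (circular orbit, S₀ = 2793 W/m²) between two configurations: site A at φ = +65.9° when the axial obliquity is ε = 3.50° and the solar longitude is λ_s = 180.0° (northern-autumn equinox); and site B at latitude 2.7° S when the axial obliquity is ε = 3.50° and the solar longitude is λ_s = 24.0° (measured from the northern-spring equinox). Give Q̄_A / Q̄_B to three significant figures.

Q̄_A / Q̄_B ≈ 0.410

— Configuration A (φ=+65.9°):
Solar declination: sin δ = sin ε · sin λ_s = sin 3.50° × sin 180.0° = 0.00000, so δ = +0.000°.
cos H₀ = −tan(+65.9°) tan(+0.000°) = -0.0000, H₀ = 1.5708 rad.
Bracket: H₀ sin φ sin δ + cos φ cos δ sin H₀ = 1.5708×0.91283×0.00000 + 0.40833×1.00000×1.00000 = 0.000000 + 0.408330 = 0.408330.
Q̄ = (S₀/π) × [bracket] = (2793/π) × 0.408330 = 363.02 W/m².
— Configuration B (φ=-2.7°):
Solar declination: sin δ = sin ε · sin λ_s = sin 3.50° × sin 24.0° = 0.02483, so δ = +1.423°.
cos H₀ = −tan(-2.7°) tan(+1.423°) = 0.0012, H₀ = 1.5696 rad.
Bracket: H₀ sin φ sin δ + cos φ cos δ sin H₀ = 1.5696×-0.04711×0.02483 + 0.99889×0.99969×1.00000 = -0.001836 + 0.998580 = 0.996744.
Q̄ = (S₀/π) × [bracket] = (2793/π) × 0.996744 = 886.14 W/m².
Ratio Q̄_A / Q̄_B = 363.02 / 886.14 = 0.4097.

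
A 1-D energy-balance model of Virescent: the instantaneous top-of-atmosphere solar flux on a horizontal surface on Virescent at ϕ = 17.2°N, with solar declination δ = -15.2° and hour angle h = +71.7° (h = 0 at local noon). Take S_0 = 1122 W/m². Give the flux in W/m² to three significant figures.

cos θ_z = sin ϕ sin δ + cos ϕ cos δ cos h = -0.077531 + 0.289457 = 0.211926.
Flux = S_0 · cos θ_z = 1122 × 0.211926 = 237.8 W/m².

238 W/m²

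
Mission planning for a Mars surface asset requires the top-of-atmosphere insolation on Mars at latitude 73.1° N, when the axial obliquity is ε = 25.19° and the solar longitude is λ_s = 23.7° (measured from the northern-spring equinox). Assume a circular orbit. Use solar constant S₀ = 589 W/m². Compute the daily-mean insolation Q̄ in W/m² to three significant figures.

Solar declination: sin δ = sin ε · sin λ_s = sin 25.19° × sin 23.7° = 0.17108, so δ = +9.850°.
cos H₀ = −tan(+73.1°) tan(+9.850°) = -0.5715, H₀ = 2.1791 rad.
Bracket: H₀ sin φ sin δ + cos φ cos δ sin H₀ = 2.1791×0.95681×0.17108 + 0.29070×0.98526×0.82060 = 0.356699 + 0.235032 = 0.591731.
Q̄ = (S₀/π) × [bracket] = (589/π) × 0.591731 = 110.9 W/m².

Q̄ ≈ 111 W/m²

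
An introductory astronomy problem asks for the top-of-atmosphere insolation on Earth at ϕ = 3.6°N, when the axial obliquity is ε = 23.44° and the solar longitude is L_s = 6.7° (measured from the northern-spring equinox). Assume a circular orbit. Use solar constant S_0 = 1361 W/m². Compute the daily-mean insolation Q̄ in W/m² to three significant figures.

Solar declination: sin δ = sin ε · sin L_s = sin 23.44° × sin 6.7° = 0.04641, so δ = +2.660°.
cos h₀ = −tan(+3.6°) tan(+2.660°) = -0.0029, h₀ = 1.5737 rad.
Bracket: h₀ sin ϕ sin δ + cos ϕ cos δ sin h₀ = 1.5737×0.06279×0.04641 + 0.99803×0.99892×1.00000 = 0.004586 + 0.996952 = 1.001538.
Q̄ = (S_0/π) × [bracket] = (1361/π) × 1.001538 = 433.9 W/m².

Q̄ ≈ 434 W/m²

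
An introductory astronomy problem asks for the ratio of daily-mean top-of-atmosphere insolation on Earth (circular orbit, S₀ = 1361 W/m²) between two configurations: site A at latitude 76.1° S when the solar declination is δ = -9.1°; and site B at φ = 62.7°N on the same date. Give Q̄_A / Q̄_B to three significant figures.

— Configuration A (φ=-76.1°):
cos H₀ = −tan(-76.1°) tan(-9.100°) = -0.6472, H₀ = 2.2747 rad.
Bracket: H₀ sin φ sin δ + cos φ cos δ sin H₀ = 2.2747×-0.97072×-0.15816 + 0.24023×0.98741×0.76229 = 0.349233 + 0.180819 = 0.530052.
Q̄ = (S₀/π) × [bracket] = (1361/π) × 0.530052 = 229.63 W/m².
— Configuration B (φ=+62.7°):
cos H₀ = −tan(+62.7°) tan(-9.100°) = 0.3103, H₀ = 1.2553 rad.
Bracket: H₀ sin φ sin δ + cos φ cos δ sin H₀ = 1.2553×0.88862×-0.15816 + 0.45865×0.98741×0.95063 = -0.176425 + 0.430517 = 0.254092.
Q̄ = (S₀/π) × [bracket] = (1361/π) × 0.254092 = 110.08 W/m².
Ratio Q̄_A / Q̄_B = 229.63 / 110.08 = 2.086.

Q̄_A / Q̄_B ≈ 2.09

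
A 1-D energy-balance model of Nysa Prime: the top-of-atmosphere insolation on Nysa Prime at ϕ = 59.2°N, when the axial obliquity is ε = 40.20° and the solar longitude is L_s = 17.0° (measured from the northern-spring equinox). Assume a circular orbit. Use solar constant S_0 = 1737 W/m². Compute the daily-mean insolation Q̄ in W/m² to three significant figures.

Q̄ ≈ 433 W/m²

Solar declination: sin δ = sin ε · sin L_s = sin 40.20° × sin 17.0° = 0.18871, so δ = +10.878°.
cos h₀ = −tan(+59.2°) tan(+10.878°) = -0.3224, h₀ = 1.8990 rad.
Bracket: h₀ sin ϕ sin δ + cos ϕ cos δ sin h₀ = 1.8990×0.85896×0.18871 + 0.51204×0.98203×0.94662 = 0.307817 + 0.475997 = 0.783814.
Q̄ = (S_0/π) × [bracket] = (1737/π) × 0.783814 = 433.4 W/m².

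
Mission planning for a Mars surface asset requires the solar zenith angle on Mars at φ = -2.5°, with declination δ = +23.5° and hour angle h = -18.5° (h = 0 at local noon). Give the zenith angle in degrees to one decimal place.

θ_z = 31.6°

cos θ_z = sin φ sin δ + cos φ cos δ cos h = -0.017393 + 0.868842 = 0.851449.
θ_z = arccos(0.851449) = 31.6°.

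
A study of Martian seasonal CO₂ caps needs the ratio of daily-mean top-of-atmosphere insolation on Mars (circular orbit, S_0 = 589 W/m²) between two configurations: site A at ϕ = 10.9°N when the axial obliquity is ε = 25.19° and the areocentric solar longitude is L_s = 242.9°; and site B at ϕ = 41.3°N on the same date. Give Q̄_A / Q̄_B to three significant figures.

Q̄_A / Q̄_B ≈ 2.30

— Configuration A (ϕ=+10.9°):
sin δ = sin 25.19° × sin 242.9° = -0.37889, so δ = -22.265°.
cos h₀ = −tan(+10.9°) tan(-22.265°) = 0.0788, h₀ = 1.4919 rad.
Bracket: h₀ sin ϕ sin δ + cos ϕ cos δ sin h₀ = 1.4919×0.18910×-0.37889 + 0.98196×0.92544×0.99689 = -0.106892 + 0.905919 = 0.799027.
Q̄ = (S_0/π) × [bracket] = (589/π) × 0.799027 = 149.81 W/m².
— Configuration B (ϕ=+41.3°):
cos h₀ = −tan(+41.3°) tan(-22.265°) = 0.3597, h₀ = 1.2029 rad.
Bracket: h₀ sin ϕ sin δ + cos ϕ cos δ sin h₀ = 1.2029×0.66000×-0.37889 + 0.75126×0.92544×0.93307 = -0.300806 + 0.648713 = 0.347907.
Q̄ = (S_0/π) × [bracket] = (589/π) × 0.347907 = 65.227 W/m².
Ratio Q̄_A / Q̄_B = 149.81 / 65.227 = 2.297.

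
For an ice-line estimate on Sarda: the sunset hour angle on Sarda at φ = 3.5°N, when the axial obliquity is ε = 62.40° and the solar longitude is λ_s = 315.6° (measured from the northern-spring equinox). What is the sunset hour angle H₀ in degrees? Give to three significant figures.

H₀ = 87.2°

Solar declination: sin δ = sin ε · sin λ_s = sin 62.40° × sin 315.6° = -0.62004, so δ = -38.319°.
cos H₀ = −tan φ · tan δ = −tan(+3.5°) × tan(-38.319°) = 0.0483, so H₀ = 1.5224 rad = 87.23°.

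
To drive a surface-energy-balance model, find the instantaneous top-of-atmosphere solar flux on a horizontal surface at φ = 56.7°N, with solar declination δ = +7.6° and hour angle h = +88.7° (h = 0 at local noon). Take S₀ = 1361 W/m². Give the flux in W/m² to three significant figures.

cos θ_z = sin φ sin δ + cos φ cos δ cos h = 0.110541 + 0.012346 = 0.122887.
Flux = S₀ · cos θ_z = 1361 × 0.122887 = 167.2 W/m².

167 W/m²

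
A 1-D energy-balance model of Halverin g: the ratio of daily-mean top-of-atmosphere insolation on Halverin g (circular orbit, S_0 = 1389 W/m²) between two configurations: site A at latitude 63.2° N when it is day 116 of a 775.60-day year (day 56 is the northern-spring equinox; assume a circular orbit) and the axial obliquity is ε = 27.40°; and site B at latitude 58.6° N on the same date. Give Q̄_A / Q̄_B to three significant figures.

Q̄_A / Q̄_B ≈ 0.944

— Configuration A (ϕ=+63.2°):
Solar longitude: L_s = 360° × (116 − 56)/775.60 = 27.849°.
sin δ = sin 27.40° × sin 27.849° = 0.21498, so δ = +12.414°.
cos h₀ = −tan(+63.2°) tan(+12.414°) = -0.4358, h₀ = 2.0217 rad.
Bracket: h₀ sin ϕ sin δ + cos ϕ cos δ sin h₀ = 2.0217×0.89259×0.21498 + 0.45088×0.97662×0.90005 = 0.387942 + 0.396327 = 0.784269.
Q̄ = (S_0/π) × [bracket] = (1389/π) × 0.784269 = 346.75 W/m².
— Configuration B (ϕ=+58.6°):
cos h₀ = −tan(+58.6°) tan(+12.414°) = -0.3606, h₀ = 1.9397 rad.
Bracket: h₀ sin ϕ sin δ + cos ϕ cos δ sin h₀ = 1.9397×0.85355×0.21498 + 0.52101×0.97662×0.93271 = 0.355928 + 0.474590 = 0.830518.
Q̄ = (S_0/π) × [bracket] = (1389/π) × 0.830518 = 367.20 W/m².
Ratio Q̄_A / Q̄_B = 346.75 / 367.20 = 0.9443.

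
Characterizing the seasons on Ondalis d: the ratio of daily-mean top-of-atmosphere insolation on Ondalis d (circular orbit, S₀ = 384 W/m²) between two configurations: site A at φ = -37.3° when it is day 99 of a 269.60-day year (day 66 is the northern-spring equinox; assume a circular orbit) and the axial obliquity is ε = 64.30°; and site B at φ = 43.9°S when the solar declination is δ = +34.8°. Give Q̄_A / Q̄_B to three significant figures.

— Configuration A (φ=-37.3°):
Solar longitude: λ_s = 360° × (99 − 66)/269.60 = 44.065°.
sin δ = sin 64.30° × sin 44.065° = 0.62668, so δ = +38.806°.
cos H₀ = −tan(-37.3°) tan(+38.806°) = 0.6126, H₀ = 0.9114 rad.
Bracket: H₀ sin φ sin δ + cos φ cos δ sin H₀ = 0.9114×-0.60599×0.62668 + 0.79547×0.77928×0.79038 = -0.346115 + 0.489952 = 0.143837.
Q̄ = (S₀/π) × [bracket] = (384/π) × 0.143837 = 17.581 W/m².
— Configuration B (φ=-43.9°):
cos H₀ = −tan(-43.9°) tan(+34.800°) = 0.6688, H₀ = 0.8382 rad.
Bracket: H₀ sin φ sin δ + cos φ cos δ sin H₀ = 0.8382×-0.69340×0.57071 + 0.72055×0.82115×0.74341 = -0.331701 + 0.439861 = 0.108160.
Q̄ = (S₀/π) × [bracket] = (384/π) × 0.108160 = 13.221 W/m².
Ratio Q̄_A / Q̄_B = 17.581 / 13.221 = 1.330.

Q̄_A / Q̄_B ≈ 1.33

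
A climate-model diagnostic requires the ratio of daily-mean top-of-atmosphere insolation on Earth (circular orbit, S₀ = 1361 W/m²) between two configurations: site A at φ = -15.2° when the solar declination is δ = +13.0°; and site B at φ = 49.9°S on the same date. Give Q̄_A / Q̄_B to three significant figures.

— Configuration A (φ=-15.2°):
cos H₀ = −tan(-15.2°) tan(+13.000°) = 0.0627, H₀ = 1.5080 rad.
Bracket: H₀ sin φ sin δ + cos φ cos δ sin H₀ = 1.5080×-0.26219×0.22495 + 0.96502×0.97437×0.99803 = -0.088941 + 0.938434 = 0.849493.
Q̄ = (S₀/π) × [bracket] = (1361/π) × 0.849493 = 368.02 W/m².
— Configuration B (φ=-49.9°):
cos H₀ = −tan(-49.9°) tan(+13.000°) = 0.2742, H₀ = 1.2931 rad.
Bracket: H₀ sin φ sin δ + cos φ cos δ sin H₀ = 1.2931×-0.76492×0.22495 + 0.64412×0.97437×0.96168 = -0.222502 + 0.603561 = 0.381059.
Q̄ = (S₀/π) × [bracket] = (1361/π) × 0.381059 = 165.08 W/m².
Ratio Q̄_A / Q̄_B = 368.02 / 165.08 = 2.229.

Q̄_A / Q̄_B ≈ 2.23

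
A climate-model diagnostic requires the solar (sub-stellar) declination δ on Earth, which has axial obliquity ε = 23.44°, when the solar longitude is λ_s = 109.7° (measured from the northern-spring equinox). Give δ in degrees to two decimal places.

sin δ = sin ε · sin λ_s = sin 23.44° × sin 109.7° = 0.374506.
δ = arcsin(0.374506) = +21.99°.

δ = +21.99°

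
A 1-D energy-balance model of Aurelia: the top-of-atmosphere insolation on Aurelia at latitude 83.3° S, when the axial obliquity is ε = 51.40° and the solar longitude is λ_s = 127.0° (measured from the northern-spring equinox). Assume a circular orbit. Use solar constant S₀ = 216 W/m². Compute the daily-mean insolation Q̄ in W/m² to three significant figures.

Solar declination: sin δ = sin ε · sin λ_s = sin 51.40° × sin 127.0° = 0.62415, so δ = +38.620°.
cos H₀ = −tan(-83.3°) tan(+38.620°) = 6.8003 ≥ 1 ⇒ polar night, H₀ = 0 and Q̄ = 0.

Q̄ ≈ 0.00 W/m²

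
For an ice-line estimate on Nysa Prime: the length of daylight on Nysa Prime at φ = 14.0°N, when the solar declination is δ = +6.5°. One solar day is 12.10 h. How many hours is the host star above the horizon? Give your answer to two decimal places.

cos H₀ = −tan φ · tan δ = −tan(+14.0°) × tan(+6.500°) = -0.0284, so H₀ = 1.5992 rad = 91.63°.
Daylight = 2H₀/(2π) × 12.10 h = (1.5992/π) × 12.10 = 6.16 h.

6.16 h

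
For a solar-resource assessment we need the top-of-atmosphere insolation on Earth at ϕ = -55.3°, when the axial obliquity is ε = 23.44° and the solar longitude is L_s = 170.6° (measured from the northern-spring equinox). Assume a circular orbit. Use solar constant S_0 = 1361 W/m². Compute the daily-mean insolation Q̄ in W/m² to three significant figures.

Q̄ ≈ 211 W/m²

Solar declination: sin δ = sin ε · sin L_s = sin 23.44° × sin 170.6° = 0.06497, so δ = +3.725°.
cos h₀ = −tan(-55.3°) tan(+3.725°) = 0.0940, h₀ = 1.4766 rad.
Bracket: h₀ sin ϕ sin δ + cos ϕ cos δ sin h₀ = 1.4766×-0.82214×0.06497 + 0.56928×0.99789×0.99557 = -0.078872 + 0.565562 = 0.486690.
Q̄ = (S_0/π) × [bracket] = (1361/π) × 0.486690 = 210.8 W/m².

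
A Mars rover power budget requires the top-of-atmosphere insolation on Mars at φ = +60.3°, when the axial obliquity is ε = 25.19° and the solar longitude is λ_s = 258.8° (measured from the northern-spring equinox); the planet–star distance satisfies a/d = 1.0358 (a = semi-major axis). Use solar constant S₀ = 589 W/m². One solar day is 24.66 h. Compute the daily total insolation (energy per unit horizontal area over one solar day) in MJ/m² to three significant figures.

0.656 MJ/m²

Solar declination: sin δ = sin ε · sin λ_s = sin 25.19° × sin 258.8° = -0.41752, so δ = -24.678°.
cos H₀ = −tan(+60.3°) tan(-24.678°) = 0.8056, H₀ = 0.6342 rad.
Bracket: H₀ sin φ sin δ + cos φ cos δ sin H₀ = 0.6342×0.86863×-0.41752 + 0.49546×0.90867×0.59252 = -0.230006 + 0.266758 = 0.036752.
Inverse-square distance factor (a/d)² = 1.0358² = 1.072882.
Q̄ = (S₀/π) × 1.072882 × [bracket] = (589/π) × 1.072882 × 0.036752 = 7.3926 W/m².
Daily total = Q̄ × 24.66 h × 3600 s/h = 7.3926 × 24.66 × 3600 / 10⁶ = 0.6563 MJ/m².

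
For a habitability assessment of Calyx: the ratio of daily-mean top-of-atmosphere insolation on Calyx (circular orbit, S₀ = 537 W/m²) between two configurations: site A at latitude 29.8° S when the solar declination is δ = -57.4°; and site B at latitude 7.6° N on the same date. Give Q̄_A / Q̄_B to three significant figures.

Q̄_A / Q̄_B ≈ 3.59

— Configuration A (φ=-29.8°):
cos H₀ = −tan(-29.8°) tan(-57.400°) = -0.8955, H₀ = 2.6804 rad.
Bracket: H₀ sin φ sin δ + cos φ cos δ sin H₀ = 2.6804×-0.49697×-0.84245 + 0.86777×0.53877×0.44503 = 1.122209 + 0.208064 = 1.330273.
Q̄ = (S₀/π) × [bracket] = (537/π) × 1.330273 = 227.39 W/m².
— Configuration B (φ=+7.6°):
cos H₀ = −tan(+7.6°) tan(-57.400°) = 0.2086, H₀ = 1.3606 rad.
Bracket: H₀ sin φ sin δ + cos φ cos δ sin H₀ = 1.3606×0.13226×-0.84245 + 0.99122×0.53877×0.97799 = -0.151601 + 0.522285 = 0.370684.
Q̄ = (S₀/π) × [bracket] = (537/π) × 0.370684 = 63.362 W/m².
Ratio Q̄_A / Q̄_B = 227.39 / 63.362 = 3.589.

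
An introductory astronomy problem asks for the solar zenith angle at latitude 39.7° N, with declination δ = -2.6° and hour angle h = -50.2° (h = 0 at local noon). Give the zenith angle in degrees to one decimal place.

θ_z = 62.4°

cos θ_z = sin φ sin δ + cos φ cos δ cos h = -0.028976 + 0.491993 = 0.463017.
θ_z = arccos(0.463017) = 62.4°.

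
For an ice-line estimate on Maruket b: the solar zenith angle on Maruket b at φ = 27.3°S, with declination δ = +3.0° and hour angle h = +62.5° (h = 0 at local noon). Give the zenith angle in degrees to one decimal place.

cos θ_z = sin φ sin δ + cos φ cos δ cos h = -0.024004 + 0.409755 = 0.385751.
θ_z = arccos(0.385751) = 67.3°.

θ_z = 67.3°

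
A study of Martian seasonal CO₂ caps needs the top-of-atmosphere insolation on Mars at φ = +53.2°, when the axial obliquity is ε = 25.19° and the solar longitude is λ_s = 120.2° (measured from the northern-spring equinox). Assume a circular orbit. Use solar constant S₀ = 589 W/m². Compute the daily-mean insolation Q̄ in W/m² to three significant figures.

Q̄ ≈ 206 W/m²

Solar declination: sin δ = sin ε · sin λ_s = sin 25.19° × sin 120.2° = 0.36785, so δ = +21.583°.
cos H₀ = −tan(+53.2°) tan(+21.583°) = -0.5288, H₀ = 2.1280 rad.
Bracket: H₀ sin φ sin δ + cos φ cos δ sin H₀ = 2.1280×0.80073×0.36785 + 0.59902×0.92988×0.84875 = 0.626799 + 0.472768 = 1.099567.
Q̄ = (S₀/π) × [bracket] = (589/π) × 1.099567 = 206.2 W/m².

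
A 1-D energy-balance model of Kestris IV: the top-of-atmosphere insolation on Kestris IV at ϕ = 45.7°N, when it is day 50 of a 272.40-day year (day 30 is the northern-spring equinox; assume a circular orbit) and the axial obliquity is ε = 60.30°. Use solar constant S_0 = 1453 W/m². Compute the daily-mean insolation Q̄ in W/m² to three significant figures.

Q̄ ≈ 527 W/m²

Solar longitude: L_s = 360° × (50 − 30)/272.40 = 26.432°.
sin δ = sin 60.30° × sin 26.432° = 0.38665, so δ = +22.747°.
cos h₀ = −tan(+45.7°) tan(+22.747°) = -0.4296, h₀ = 2.0149 rad.
Bracket: h₀ sin ϕ sin δ + cos ϕ cos δ sin h₀ = 2.0149×0.71569×0.38665 + 0.69842×0.92222×0.90300 = 0.557566 + 0.581619 = 1.139185.
Q̄ = (S_0/π) × [bracket] = (1453/π) × 1.139185 = 526.9 W/m².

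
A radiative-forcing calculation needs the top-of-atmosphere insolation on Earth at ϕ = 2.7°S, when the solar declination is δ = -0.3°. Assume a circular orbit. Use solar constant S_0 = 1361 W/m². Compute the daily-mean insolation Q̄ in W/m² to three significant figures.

Q̄ ≈ 433 W/m²

cos h₀ = −tan(-2.7°) tan(-0.300°) = -0.0002, h₀ = 1.5710 rad.
Bracket: h₀ sin ϕ sin δ + cos ϕ cos δ sin h₀ = 1.5710×-0.04711×-0.00524 + 0.99889×0.99999×1.00000 = 0.000388 + 0.998880 = 0.999268.
Q̄ = (S_0/π) × [bracket] = (1361/π) × 0.999268 = 432.9 W/m².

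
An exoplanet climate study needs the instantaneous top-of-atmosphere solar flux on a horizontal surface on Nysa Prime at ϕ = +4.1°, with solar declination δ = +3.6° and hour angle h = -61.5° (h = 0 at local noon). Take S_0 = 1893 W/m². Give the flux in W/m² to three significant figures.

908 W/m²

cos θ_z = sin ϕ sin δ + cos ϕ cos δ cos h = 0.004489 + 0.474998 = 0.479487.
Flux = S_0 · cos θ_z = 1893 × 0.479487 = 907.7 W/m².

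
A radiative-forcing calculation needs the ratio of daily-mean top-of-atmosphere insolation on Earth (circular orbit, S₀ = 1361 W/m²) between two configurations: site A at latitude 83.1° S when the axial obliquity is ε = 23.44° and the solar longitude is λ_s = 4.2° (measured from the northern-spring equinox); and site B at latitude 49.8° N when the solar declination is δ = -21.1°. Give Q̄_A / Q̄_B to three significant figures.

— Configuration A (φ=-83.1°):
Solar declination: sin δ = sin ε · sin λ_s = sin 23.44° × sin 4.2° = 0.02913, so δ = +1.669°.
cos H₀ = −tan(-83.1°) tan(+1.669°) = 0.2408, H₀ = 1.3276 rad.
Bracket: H₀ sin φ sin δ + cos φ cos δ sin H₀ = 1.3276×-0.99276×0.02913 + 0.12014×0.99958×0.97056 = -0.038393 + 0.116554 = 0.078161.
Q̄ = (S₀/π) × [bracket] = (1361/π) × 0.078161 = 33.861 W/m².
— Configuration B (φ=+49.8°):
cos H₀ = −tan(+49.8°) tan(-21.100°) = 0.4566, H₀ = 1.0966 rad.
Bracket: H₀ sin φ sin δ + cos φ cos δ sin H₀ = 1.0966×0.76380×-0.36000 + 0.64546×0.93295×0.88967 = -0.301530 + 0.535743 = 0.234213.
Q̄ = (S₀/π) × [bracket] = (1361/π) × 0.234213 = 101.47 W/m².
Ratio Q̄_A / Q̄_B = 33.861 / 101.47 = 0.3337.

Q̄_A / Q̄_B ≈ 0.334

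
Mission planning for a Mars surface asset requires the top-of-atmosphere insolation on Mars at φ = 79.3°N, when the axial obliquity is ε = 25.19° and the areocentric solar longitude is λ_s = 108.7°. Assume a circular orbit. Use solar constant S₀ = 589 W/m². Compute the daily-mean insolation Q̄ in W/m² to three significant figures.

sin δ = sin 25.19° × sin 108.7° = 0.40315, so δ = +23.775°.
cos H₀ = −tan(+79.3°) tan(+23.775°) = -2.3315 ≤ −1 ⇒ polar day, H₀ = π.
Bracket: H₀ sin φ sin δ + cos φ cos δ sin H₀ = 3.1416×0.98261×0.40315 + 0.18567×0.91513×0.00000 = 1.244511 + 0.000000 = 1.244511.
Q̄ = (S₀/π) × [bracket] = (589/π) × 1.244511 = 233.3 W/m².

Q̄ ≈ 233 W/m²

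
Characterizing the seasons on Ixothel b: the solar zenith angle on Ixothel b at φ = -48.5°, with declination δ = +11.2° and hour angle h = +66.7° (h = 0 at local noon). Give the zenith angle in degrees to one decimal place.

θ_z = 83.6°

cos θ_z = sin φ sin δ + cos φ cos δ cos h = -0.145473 + 0.257105 = 0.111632.
θ_z = arccos(0.111632) = 83.6°.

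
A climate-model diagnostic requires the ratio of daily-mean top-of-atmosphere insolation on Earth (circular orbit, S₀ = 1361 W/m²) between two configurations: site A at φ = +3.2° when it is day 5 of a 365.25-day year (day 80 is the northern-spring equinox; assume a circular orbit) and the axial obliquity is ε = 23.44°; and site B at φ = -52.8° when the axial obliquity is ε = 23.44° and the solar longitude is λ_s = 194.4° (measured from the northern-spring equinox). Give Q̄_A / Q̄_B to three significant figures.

— Configuration A (φ=+3.2°):
Solar longitude: λ_s = 360° × (5 − 80)/365.25 = -73.922°, i.e. -73.922° + 360° = 286.078°.
sin δ = sin 23.44° × sin 286.078° = -0.38223, so δ = -22.472°.
cos H₀ = −tan(+3.2°) tan(-22.472°) = 0.0231, H₀ = 1.5477 rad.
Bracket: H₀ sin φ sin δ + cos φ cos δ sin H₀ = 1.5477×0.05582×-0.38223 + 0.99844×0.92407×0.99973 = -0.033022 + 0.922379 = 0.889357.
Q̄ = (S₀/π) × [bracket] = (1361/π) × 0.889357 = 385.29 W/m².
— Configuration B (φ=-52.8°):
Solar declination: sin δ = sin ε · sin λ_s = sin 23.44° × sin 194.4° = -0.09893, so δ = -5.677°.
cos H₀ = −tan(-52.8°) tan(-5.677°) = -0.1310, H₀ = 1.7021 rad.
Bracket: H₀ sin φ sin δ + cos φ cos δ sin H₀ = 1.7021×-0.79653×-0.09893 + 0.60460×0.99509×0.99139 = 0.134127 + 0.596451 = 0.730578.
Q̄ = (S₀/π) × [bracket] = (1361/π) × 0.730578 = 316.50 W/m².
Ratio Q̄_A / Q̄_B = 385.29 / 316.50 = 1.217.

Q̄_A / Q̄_B ≈ 1.22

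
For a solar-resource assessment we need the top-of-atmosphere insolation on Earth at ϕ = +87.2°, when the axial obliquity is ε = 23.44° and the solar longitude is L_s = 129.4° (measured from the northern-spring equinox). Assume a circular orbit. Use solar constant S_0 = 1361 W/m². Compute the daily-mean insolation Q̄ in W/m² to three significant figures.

Solar declination: sin δ = sin ε · sin L_s = sin 23.44° × sin 129.4° = 0.30738, so δ = +17.902°.
cos h₀ = −tan(+87.2°) tan(+17.902°) = -6.6047 ≤ −1 ⇒ polar day, h₀ = π.
Bracket: h₀ sin ϕ sin δ + cos ϕ cos δ sin h₀ = 3.1416×0.99881×0.30738 + 0.04885×0.95159×0.00000 = 0.964516 + 0.000000 = 0.964516.
Q̄ = (S_0/π) × [bracket] = (1361/π) × 0.964516 = 417.8 W/m².

Q̄ ≈ 418 W/m²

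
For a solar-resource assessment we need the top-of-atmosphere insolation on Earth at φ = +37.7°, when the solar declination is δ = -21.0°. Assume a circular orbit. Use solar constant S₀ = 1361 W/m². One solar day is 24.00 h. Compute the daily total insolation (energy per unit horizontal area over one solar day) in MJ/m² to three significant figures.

cos H₀ = −tan(+37.7°) tan(-21.000°) = 0.2967, H₀ = 1.2696 rad.
Bracket: H₀ sin φ sin δ + cos φ cos δ sin H₀ = 1.2696×0.61153×-0.35837 + 0.79122×0.93358×0.95498 = -0.278238 + 0.705412 = 0.427174.
Q̄ = (S₀/π) × [bracket] = (1361/π) × 0.427174 = 185.06 W/m².
Daily total = Q̄ × 24.00 h × 3600 s/h = 185.06 × 24.00 × 3600 / 10⁶ = 15.99 MJ/m².

16.0 MJ/m²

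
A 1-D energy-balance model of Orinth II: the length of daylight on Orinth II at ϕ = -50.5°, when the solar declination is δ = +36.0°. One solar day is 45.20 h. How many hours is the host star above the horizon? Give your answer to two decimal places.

cos h₀ = −tan ϕ · tan δ = −tan(-50.5°) × tan(+36.000°) = 0.8814, so h₀ = 0.4920 rad = 28.19°.
Daylight = 2h₀/(2π) × 45.20 h = (0.4920/π) × 45.20 = 7.08 h.

7.08 h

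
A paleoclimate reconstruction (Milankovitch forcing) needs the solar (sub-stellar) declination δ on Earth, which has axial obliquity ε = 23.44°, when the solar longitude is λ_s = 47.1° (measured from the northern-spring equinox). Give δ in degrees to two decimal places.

δ = +16.94°

sin δ = sin ε · sin λ_s = sin 23.44° × sin 47.1° = 0.291397.
δ = arcsin(0.291397) = +16.94°.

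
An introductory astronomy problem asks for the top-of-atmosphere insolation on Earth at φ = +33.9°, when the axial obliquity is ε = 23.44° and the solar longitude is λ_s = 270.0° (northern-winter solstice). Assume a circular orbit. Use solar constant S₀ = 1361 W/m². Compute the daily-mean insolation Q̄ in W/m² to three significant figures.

Solar declination: sin δ = sin ε · sin λ_s = sin 23.44° × sin 270.0° = -0.39779, so δ = -23.440°.
cos H₀ = −tan(+33.9°) tan(-23.440°) = 0.2913, H₀ = 1.2752 rad.
Bracket: H₀ sin φ sin δ + cos φ cos δ sin H₀ = 1.2752×0.55775×-0.39779 + 0.83001×0.91748×0.95662 = -0.282925 + 0.728483 = 0.445558.
Q̄ = (S₀/π) × [bracket] = (1361/π) × 0.445558 = 193.0 W/m².

Q̄ ≈ 193 W/m²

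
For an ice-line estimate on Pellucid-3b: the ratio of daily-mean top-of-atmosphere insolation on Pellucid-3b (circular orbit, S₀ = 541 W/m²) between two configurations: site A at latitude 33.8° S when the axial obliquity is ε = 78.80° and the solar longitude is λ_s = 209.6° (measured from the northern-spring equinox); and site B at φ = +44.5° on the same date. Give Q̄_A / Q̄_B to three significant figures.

Q̄_A / Q̄_B ≈ 6.48

— Configuration A (φ=-33.8°):
Solar declination: sin δ = sin ε · sin λ_s = sin 78.80° × sin 209.6° = -0.48453, so δ = -28.982°.
cos H₀ = −tan(-33.8°) tan(-28.982°) = -0.3708, H₀ = 1.9507 rad.
Bracket: H₀ sin φ sin δ + cos φ cos δ sin H₀ = 1.9507×-0.55630×-0.48453 + 0.83098×0.87477×0.92871 = 0.525800 + 0.675095 = 1.200895.
Q̄ = (S₀/π) × [bracket] = (541/π) × 1.200895 = 206.80 W/m².
— Configuration B (φ=+44.5°):
cos H₀ = −tan(+44.5°) tan(-28.982°) = 0.5443, H₀ = 0.9952 rad.
Bracket: H₀ sin φ sin δ + cos φ cos δ sin H₀ = 0.9952×0.70091×-0.48453 + 0.71325×0.87477×0.83888 = -0.337982 + 0.523402 = 0.185420.
Q̄ = (S₀/π) × [bracket] = (541/π) × 0.185420 = 31.930 W/m².
Ratio Q̄_A / Q̄_B = 206.80 / 31.930 = 6.477.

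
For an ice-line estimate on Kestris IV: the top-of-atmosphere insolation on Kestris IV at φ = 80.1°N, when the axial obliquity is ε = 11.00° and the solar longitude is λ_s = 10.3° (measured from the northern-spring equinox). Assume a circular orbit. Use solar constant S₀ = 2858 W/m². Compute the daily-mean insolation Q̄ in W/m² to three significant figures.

Solar declination: sin δ = sin ε · sin λ_s = sin 11.00° × sin 10.3° = 0.03412, so δ = +1.955°.
cos H₀ = −tan(+80.1°) tan(+1.955°) = -0.1956, H₀ = 1.7677 rad.
Bracket: H₀ sin φ sin δ + cos φ cos δ sin H₀ = 1.7677×0.98511×0.03412 + 0.17193×0.99942×0.98068 = 0.059416 + 0.168511 = 0.227927.
Q̄ = (S₀/π) × [bracket] = (2858/π) × 0.227927 = 207.4 W/m².

Q̄ ≈ 207 W/m²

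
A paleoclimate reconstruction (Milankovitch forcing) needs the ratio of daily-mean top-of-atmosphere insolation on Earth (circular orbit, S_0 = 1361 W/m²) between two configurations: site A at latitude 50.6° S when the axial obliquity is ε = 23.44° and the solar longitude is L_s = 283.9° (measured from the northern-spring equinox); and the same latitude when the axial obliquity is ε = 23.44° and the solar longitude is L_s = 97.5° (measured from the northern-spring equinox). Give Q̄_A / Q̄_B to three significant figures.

— Configuration A (ϕ=-50.6°):
Solar declination: sin δ = sin ε · sin L_s = sin 23.44° × sin 283.9° = -0.38614, so δ = -22.715°.
cos h₀ = −tan(-50.6°) tan(-22.715°) = -0.5096, h₀ = 2.1055 rad.
Bracket: h₀ sin ϕ sin δ + cos ϕ cos δ sin h₀ = 2.1055×-0.77273×-0.38614 + 0.63473×0.92244×0.86040 = 0.628243 + 0.503764 = 1.132007.
Q̄ = (S_0/π) × [bracket] = (1361/π) × 1.132007 = 490.41 W/m².
— Configuration B (ϕ=-50.6°):
Solar declination: sin δ = sin ε · sin L_s = sin 23.44° × sin 97.5° = 0.39439, so δ = +23.228°.
cos h₀ = −tan(-50.6°) tan(+23.228°) = 0.5225, h₀ = 1.0210 rad.
Bracket: h₀ sin ϕ sin δ + cos ϕ cos δ sin h₀ = 1.0210×-0.77273×0.39439 + 0.63473×0.91895×0.85265 = -0.311157 + 0.497338 = 0.186181.
Q̄ = (S_0/π) × [bracket] = (1361/π) × 0.186181 = 80.657 W/m².
Ratio Q̄_A / Q̄_B = 490.41 / 80.657 = 6.080.

Q̄_A / Q̄_B ≈ 6.08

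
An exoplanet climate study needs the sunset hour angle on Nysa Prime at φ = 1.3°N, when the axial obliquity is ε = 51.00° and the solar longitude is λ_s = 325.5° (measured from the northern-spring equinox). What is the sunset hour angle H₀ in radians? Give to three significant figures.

Solar declination: sin δ = sin ε · sin λ_s = sin 51.00° × sin 325.5° = -0.44018, so δ = -26.115°.
cos H₀ = −tan φ · tan δ = −tan(+1.3°) × tan(-26.115°) = 0.0111, so H₀ = 1.5597 rad = 89.36°.

H₀ = 1.56 rad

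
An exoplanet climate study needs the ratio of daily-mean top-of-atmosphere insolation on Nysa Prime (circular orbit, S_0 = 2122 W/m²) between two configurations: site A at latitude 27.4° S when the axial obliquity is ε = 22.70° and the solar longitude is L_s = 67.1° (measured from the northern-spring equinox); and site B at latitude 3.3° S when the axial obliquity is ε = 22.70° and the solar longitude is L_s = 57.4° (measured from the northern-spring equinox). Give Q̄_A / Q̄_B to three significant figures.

— Configuration A (ϕ=-27.4°):
Solar declination: sin δ = sin ε · sin L_s = sin 22.70° × sin 67.1° = 0.35549, so δ = +20.824°.
cos h₀ = −tan(-27.4°) tan(+20.824°) = 0.1971, h₀ = 1.3723 rad.
Bracket: h₀ sin ϕ sin δ + cos ϕ cos δ sin h₀ = 1.3723×-0.46020×0.35549 + 0.88782×0.93468×0.98037 = -0.224503 + 0.813538 = 0.589035.
Q̄ = (S_0/π) × [bracket] = (2122/π) × 0.589035 = 397.87 W/m².
— Configuration B (ϕ=-3.3°):
Solar declination: sin δ = sin ε · sin L_s = sin 22.70° × sin 57.4° = 0.32511, so δ = +18.972°.
cos h₀ = −tan(-3.3°) tan(+18.972°) = 0.0198, h₀ = 1.5510 rad.
Bracket: h₀ sin ϕ sin δ + cos ϕ cos δ sin h₀ = 1.5510×-0.05756×0.32511 + 0.99834×0.94568×0.99980 = -0.029024 + 0.943921 = 0.914897.
Q̄ = (S_0/π) × [bracket] = (2122/π) × 0.914897 = 617.97 W/m².
Ratio Q̄_A / Q̄_B = 397.87 / 617.97 = 0.6438.

Q̄_A / Q̄_B ≈ 0.644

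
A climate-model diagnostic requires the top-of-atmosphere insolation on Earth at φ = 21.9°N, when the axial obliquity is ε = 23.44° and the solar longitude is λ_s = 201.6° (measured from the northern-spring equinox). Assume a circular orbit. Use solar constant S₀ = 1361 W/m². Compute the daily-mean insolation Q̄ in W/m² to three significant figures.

Solar declination: sin δ = sin ε · sin λ_s = sin 23.44° × sin 201.6° = -0.14644, so δ = -8.420°.
cos H₀ = −tan(+21.9°) tan(-8.420°) = 0.0595, H₀ = 1.5113 rad.
Bracket: H₀ sin φ sin δ + cos φ cos δ sin H₀ = 1.5113×0.37299×-0.14644 + 0.92784×0.98922×0.99823 = -0.082548 + 0.916213 = 0.833665.
Q̄ = (S₀/π) × [bracket] = (1361/π) × 0.833665 = 361.2 W/m².

Q̄ ≈ 361 W/m²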